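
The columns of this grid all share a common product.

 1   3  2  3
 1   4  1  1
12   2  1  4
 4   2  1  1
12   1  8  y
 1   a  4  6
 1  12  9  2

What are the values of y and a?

y = 4, a = 1

Columns 1 and 3 each multiply to 576, so every column has product 576.
Column 4: 3×1×4×1×6×2 = 144, so the missing entry is 576 ÷ 144 = 4.
Column 2: 3×4×2×2×1×12 = 576, so the missing entry is 576 ÷ 576 = 1.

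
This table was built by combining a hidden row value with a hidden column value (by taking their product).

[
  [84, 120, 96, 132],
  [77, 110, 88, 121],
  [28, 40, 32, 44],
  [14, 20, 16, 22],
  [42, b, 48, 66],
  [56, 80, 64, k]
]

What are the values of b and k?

b = 60, k = 88

Each row is a constant multiple of every other row — this is a multiplication table with the headers hidden.
Row 5 is 42/84 = 1/2 times row 1, so its entry in column 2 is 120 × 1/2 = 60.
Row 6 is 56/84 = 2/3 times row 1, so its entry in column 4 is 132 × 2/3 = 88.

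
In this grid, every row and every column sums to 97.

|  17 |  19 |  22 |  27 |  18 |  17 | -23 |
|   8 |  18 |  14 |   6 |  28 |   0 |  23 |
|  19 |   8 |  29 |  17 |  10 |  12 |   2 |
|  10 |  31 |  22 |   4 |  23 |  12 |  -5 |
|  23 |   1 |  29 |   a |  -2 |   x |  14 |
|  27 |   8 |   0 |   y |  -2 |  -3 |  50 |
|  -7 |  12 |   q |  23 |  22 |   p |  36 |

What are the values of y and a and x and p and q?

y = 17, a = 3, x = 29, p = 30, q = -19

The known cells in column 3 total 116, leaving 97 − 116 = -19 for the blank.
The known cells in row 7 total 67, leaving 97 − 67 = 30 for the blank.
The known cells in column 6 total 68, leaving 97 − 68 = 29 for the blank.
The known cells in row 5 total 94, leaving 97 − 94 = 3 for the blank.
The known cells in row 6 total 80, leaving 97 − 80 = 17 for the blank.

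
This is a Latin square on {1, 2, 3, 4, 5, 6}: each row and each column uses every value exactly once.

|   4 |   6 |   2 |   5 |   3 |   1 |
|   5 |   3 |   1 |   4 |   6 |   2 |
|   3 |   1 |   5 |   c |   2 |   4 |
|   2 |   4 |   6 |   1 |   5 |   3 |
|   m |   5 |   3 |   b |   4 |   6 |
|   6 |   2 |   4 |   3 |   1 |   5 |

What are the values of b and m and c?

b = 2, m = 1, c = 6

Cell (3,4): row 3 already has {1, 2, 3, 4, 5} → 6.
For row 5, column 1: column 1 already has {2, 3, 4, 5, 6}; that leaves 1.
At (row 5, col 4): row 5 already has {1, 3, 4, 5, 6}, so the value is 2.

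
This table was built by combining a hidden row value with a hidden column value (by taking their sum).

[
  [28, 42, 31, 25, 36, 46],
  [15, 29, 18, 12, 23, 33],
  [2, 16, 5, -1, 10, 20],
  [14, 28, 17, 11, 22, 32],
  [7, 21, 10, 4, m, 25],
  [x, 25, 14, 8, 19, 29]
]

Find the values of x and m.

The difference between any two rows is the same in every column — this is an addition table with the headers hidden.
Row 6 minus row 1 is 25 − 42 = -17, so its entry in column 1 is 28 + (-17) = 11.
Row 5 minus row 1 is 21 − 42 = -21, so its entry in column 5 is 36 + (-21) = 15.

x = 11, m = 15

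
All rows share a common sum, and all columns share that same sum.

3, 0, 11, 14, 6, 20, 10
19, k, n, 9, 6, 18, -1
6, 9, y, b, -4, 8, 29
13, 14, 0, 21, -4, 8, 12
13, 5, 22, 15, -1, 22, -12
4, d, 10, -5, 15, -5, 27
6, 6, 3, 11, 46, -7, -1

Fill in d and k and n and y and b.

d = 18, k = 12, n = 1, y = 17, b = -1

Rows 1 and 4 both sum to 64, so that's the common total.
Row 6: 4 + 10 − 5 + 15 − 5 + 27 = 46, so its missing entry is 64 − 46 = 18.
Column 2: 0 + 9 + 14 + 5 + 18 + 6 = 52, so its missing entry is 64 − 52 = 12.
Row 2: 19 + 12 + 9 + 6 + 18 − 1 = 63, so its missing entry is 64 − 63 = 1.
Column 4: 14 + 9 + 21 + 15 − 5 + 11 = 65, so its missing entry is 64 − 65 = -1.
Row 3: 6 + 9 − 1 − 4 + 8 + 29 = 47, so its missing entry is 64 − 47 = 17.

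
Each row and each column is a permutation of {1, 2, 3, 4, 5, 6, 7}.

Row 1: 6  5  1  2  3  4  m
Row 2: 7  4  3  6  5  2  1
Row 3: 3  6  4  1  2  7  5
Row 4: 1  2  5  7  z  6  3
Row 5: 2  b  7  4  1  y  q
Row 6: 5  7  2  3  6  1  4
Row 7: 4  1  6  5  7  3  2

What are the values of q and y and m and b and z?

q = 6, y = 5, m = 7, b = 3, z = 4

At (row 4, col 5): row 4 already has {1, 2, 3, 5, 6, 7}, so the value is 4.
Cell (1,7): row 1 already has {1, 2, 3, 4, 5, 6} → 7.
Cell (5,7): column 7 already has {1, 2, 3, 4, 5, 7} → 6.
Cell (5,6): column 6 already has {1, 2, 3, 4, 6, 7} → 5.
At (row 5, col 2): row 5 already has {1, 2, 4, 5, 6, 7}, so the value is 3.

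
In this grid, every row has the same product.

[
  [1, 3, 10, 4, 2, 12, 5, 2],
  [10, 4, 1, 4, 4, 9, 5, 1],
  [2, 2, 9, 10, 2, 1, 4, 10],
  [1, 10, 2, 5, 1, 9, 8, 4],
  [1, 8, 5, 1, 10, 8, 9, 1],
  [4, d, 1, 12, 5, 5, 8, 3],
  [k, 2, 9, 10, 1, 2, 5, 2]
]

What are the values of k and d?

k = 8, d = 1

Rows 4 and 5 each multiply to 28800, so every row has product 28800.
Row 7: 2×9×10×1×2×5×2 = 3600, so the missing entry is 28800 ÷ 3600 = 8.
Row 6: 4×1×12×5×5×8×3 = 28800, so the missing entry is 28800 ÷ 28800 = 1.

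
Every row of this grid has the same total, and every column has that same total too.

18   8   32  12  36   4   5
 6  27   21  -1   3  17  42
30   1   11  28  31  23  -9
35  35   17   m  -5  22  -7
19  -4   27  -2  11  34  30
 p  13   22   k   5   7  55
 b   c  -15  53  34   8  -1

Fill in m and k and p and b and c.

m = 18, k = 7, p = 6, b = 1, c = 35

Rows 1 and 2 both sum to 115, so that's the common total.
Column 2 has 8 + 27 + 1 + 35 − 4 + 13 = 80; the blank must be 115 − 80 = 35.
Row 4 has 35 + 35 + 17 − 5 + 22 − 7 = 97; the blank must be 115 − 97 = 18.
Row 7 has 35 − 15 + 53 + 34 + 8 − 1 = 114; the blank must be 115 − 114 = 1.
Column 1 has 18 + 6 + 30 + 35 + 19 + 1 = 109; the blank must be 115 − 109 = 6.
Row 6 has 6 + 13 + 22 + 5 + 7 + 55 = 108; the blank must be 115 − 108 = 7.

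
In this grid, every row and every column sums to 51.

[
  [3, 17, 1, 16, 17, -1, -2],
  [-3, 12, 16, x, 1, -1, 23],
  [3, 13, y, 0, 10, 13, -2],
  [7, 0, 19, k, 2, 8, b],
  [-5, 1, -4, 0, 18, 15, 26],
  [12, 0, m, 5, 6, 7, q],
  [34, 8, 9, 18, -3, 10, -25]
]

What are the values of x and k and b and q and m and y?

Row 3: 3 + 13 + 0 + 10 + 13 − 2 = 37, so its missing entry is 51 − 37 = 14.
Row 2: -3 + 12 + 16 + 1 − 1 + 23 = 48, so its missing entry is 51 − 48 = 3.
Column 4: 16 + 3 + 0 + 0 + 5 + 18 = 42, so its missing entry is 51 − 42 = 9.
Row 4: 7 + 0 + 19 + 9 + 2 + 8 = 45, so its missing entry is 51 − 45 = 6.
Column 7: -2 + 23 − 2 + 6 + 26 − 25 = 26, so its missing entry is 51 − 26 = 25.
Row 6: 12 + 0 + 5 + 6 + 7 + 25 = 55, so its missing entry is 51 − 55 = -4.

x = 3, k = 9, b = 6, q = 25, m = -4, y = 14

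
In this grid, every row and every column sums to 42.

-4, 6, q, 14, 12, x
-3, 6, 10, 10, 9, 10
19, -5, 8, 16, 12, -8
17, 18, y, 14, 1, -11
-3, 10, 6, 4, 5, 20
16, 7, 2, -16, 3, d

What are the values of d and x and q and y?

d = 30, x = 1, q = 13, y = 3

Row 6: 16 + 7 + 2 − 16 + 3 = 12, so its missing entry is 42 − 12 = 30.
Row 4: 17 + 18 + 14 + 1 − 11 = 39, so its missing entry is 42 − 39 = 3.
Column 3: 10 + 8 + 3 + 6 + 2 = 29, so its missing entry is 42 − 29 = 13.
Row 1: -4 + 6 + 13 + 14 + 12 = 41, so its missing entry is 42 − 41 = 1.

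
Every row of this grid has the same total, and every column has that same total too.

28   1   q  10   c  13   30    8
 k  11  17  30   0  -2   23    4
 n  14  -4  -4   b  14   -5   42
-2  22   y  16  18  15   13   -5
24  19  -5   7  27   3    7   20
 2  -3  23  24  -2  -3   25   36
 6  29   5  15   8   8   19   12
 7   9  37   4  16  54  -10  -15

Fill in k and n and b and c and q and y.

Rows 5 and 6 both sum to 102, so that's the common total.
Row 2 has 11 + 17 + 30 + 0 − 2 + 23 + 4 = 83; the blank must be 102 − 83 = 19.
Column 1 has 28 + 19 − 2 + 24 + 2 + 6 + 7 = 84; the blank must be 102 − 84 = 18.
Row 3 has 18 + 14 − 4 − 4 + 14 − 5 + 42 = 75; the blank must be 102 − 75 = 27.
Column 5 has 0 + 27 + 18 + 27 − 2 + 8 + 16 = 94; the blank must be 102 − 94 = 8.
Row 1 has 28 + 1 + 10 + 8 + 13 + 30 + 8 = 98; the blank must be 102 − 98 = 4.
Row 4 has -2 + 22 + 16 + 18 + 15 + 13 − 5 = 77; the blank must be 102 − 77 = 25.

k = 19, n = 18, b = 27, c = 8, q = 4, y = 25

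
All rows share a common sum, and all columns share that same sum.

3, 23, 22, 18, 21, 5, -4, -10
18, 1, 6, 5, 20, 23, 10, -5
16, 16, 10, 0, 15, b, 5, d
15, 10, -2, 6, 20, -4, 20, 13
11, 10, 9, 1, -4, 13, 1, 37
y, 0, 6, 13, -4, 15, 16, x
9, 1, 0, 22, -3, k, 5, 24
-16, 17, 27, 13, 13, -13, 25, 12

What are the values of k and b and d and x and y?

k = 20, b = 19, d = -3, x = 10, y = 22

Rows 1 and 2 both sum to 78, so that's the common total.
Row 7 has 9 + 1 + 0 + 22 − 3 + 5 + 24 = 58; the blank must be 78 − 58 = 20.
Column 1 has 3 + 18 + 16 + 15 + 11 + 9 − 16 = 56; the blank must be 78 − 56 = 22.
Row 6 has 22 + 0 + 6 + 13 − 4 + 15 + 16 = 68; the blank must be 78 − 68 = 10.
Column 8 has -10 − 5 + 13 + 37 + 10 + 24 + 12 = 81; the blank must be 78 − 81 = -3.
Row 3 has 16 + 16 + 10 + 0 + 15 + 5 − 3 = 59; the blank must be 78 − 59 = 19.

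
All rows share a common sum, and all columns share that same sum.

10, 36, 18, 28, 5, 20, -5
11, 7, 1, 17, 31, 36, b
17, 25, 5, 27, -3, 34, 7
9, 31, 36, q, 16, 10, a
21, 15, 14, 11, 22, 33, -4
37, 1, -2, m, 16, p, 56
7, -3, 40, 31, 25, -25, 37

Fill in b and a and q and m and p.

b = 9, a = 12, q = -2, m = 0, p = 4

Rows 1 and 3 both sum to 112, so that's the common total.
The known cells in column 6 total 108, leaving 112 − 108 = 4 for the blank.
The known cells in row 6 total 112, leaving 112 − 112 = 0 for the blank.
The known cells in column 4 total 114, leaving 112 − 114 = -2 for the blank.
The known cells in row 4 total 100, leaving 112 − 100 = 12 for the blank.
The known cells in row 2 total 103, leaving 112 − 103 = 9 for the blank.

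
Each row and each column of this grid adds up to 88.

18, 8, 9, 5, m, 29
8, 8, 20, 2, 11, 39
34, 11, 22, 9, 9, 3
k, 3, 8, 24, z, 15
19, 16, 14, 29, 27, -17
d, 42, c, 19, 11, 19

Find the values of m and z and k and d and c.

The known cells in row 1 total 69, leaving 88 − 69 = 19 for the blank.
The known cells in column 5 total 77, leaving 88 − 77 = 11 for the blank.
The known cells in row 4 total 61, leaving 88 − 61 = 27 for the blank.
The known cells in column 1 total 106, leaving 88 − 106 = -18 for the blank.
The known cells in row 6 total 73, leaving 88 − 73 = 15 for the blank.

m = 19, z = 11, k = 27, d = -18, c = 15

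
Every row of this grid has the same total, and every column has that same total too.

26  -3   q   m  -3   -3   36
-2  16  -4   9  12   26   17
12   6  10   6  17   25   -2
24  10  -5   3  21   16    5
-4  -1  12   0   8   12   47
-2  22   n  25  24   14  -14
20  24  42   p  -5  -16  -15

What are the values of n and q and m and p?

n = 5, q = 14, m = 7, p = 24

Rows 2 and 3 both sum to 74, so that's the common total.
The known cells in row 7 total 50, leaving 74 − 50 = 24 for the blank.
The known cells in column 4 total 67, leaving 74 − 67 = 7 for the blank.
The known cells in row 1 total 60, leaving 74 − 60 = 14 for the blank.
The known cells in row 6 total 69, leaving 74 − 69 = 5 for the blank.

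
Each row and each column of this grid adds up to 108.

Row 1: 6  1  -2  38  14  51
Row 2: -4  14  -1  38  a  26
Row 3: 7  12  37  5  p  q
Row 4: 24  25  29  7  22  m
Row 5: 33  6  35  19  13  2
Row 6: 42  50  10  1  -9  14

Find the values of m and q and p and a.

m = 1, q = 14, p = 33, a = 35

Row 2 has -4 + 14 − 1 + 38 + 26 = 73; the blank must be 108 − 73 = 35.
Column 5 has 14 + 35 + 22 + 13 − 9 = 75; the blank must be 108 − 75 = 33.
Row 3 has 7 + 12 + 37 + 5 + 33 = 94; the blank must be 108 − 94 = 14.
Row 4 has 24 + 25 + 29 + 7 + 22 = 107; the blank must be 108 − 107 = 1.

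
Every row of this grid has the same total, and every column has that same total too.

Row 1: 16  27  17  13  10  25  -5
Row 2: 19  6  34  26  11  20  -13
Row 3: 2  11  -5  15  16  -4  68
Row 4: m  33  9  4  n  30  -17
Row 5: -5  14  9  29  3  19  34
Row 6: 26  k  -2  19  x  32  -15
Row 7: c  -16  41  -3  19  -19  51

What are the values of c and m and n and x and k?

Rows 1 and 2 both sum to 103, so that's the common total.
The known cells in column 2 total 75, leaving 103 − 75 = 28 for the blank.
The known cells in row 6 total 88, leaving 103 − 88 = 15 for the blank.
The known cells in column 5 total 74, leaving 103 − 74 = 29 for the blank.
The known cells in row 4 total 88, leaving 103 − 88 = 15 for the blank.
The known cells in row 7 total 73, leaving 103 − 73 = 30 for the blank.

c = 30, m = 15, n = 29, x = 15, k = 28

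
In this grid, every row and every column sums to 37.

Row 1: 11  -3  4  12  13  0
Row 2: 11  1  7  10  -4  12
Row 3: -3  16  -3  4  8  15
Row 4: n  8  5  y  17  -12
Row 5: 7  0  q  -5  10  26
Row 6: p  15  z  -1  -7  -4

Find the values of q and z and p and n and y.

q = -1, z = 25, p = 9, n = 2, y = 17

Row 5: 7 + 0 − 5 + 10 + 26 = 38, so its missing entry is 37 − 38 = -1.
Column 4: 12 + 10 + 4 − 5 − 1 = 20, so its missing entry is 37 − 20 = 17.
Row 4: 8 + 5 + 17 + 17 − 12 = 35, so its missing entry is 37 − 35 = 2.
Column 1: 11 + 11 − 3 + 2 + 7 = 28, so its missing entry is 37 − 28 = 9.
Row 6: 9 + 15 − 1 − 7 − 4 = 12, so its missing entry is 37 − 12 = 25.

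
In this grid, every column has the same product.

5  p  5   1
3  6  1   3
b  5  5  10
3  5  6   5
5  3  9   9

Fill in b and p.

Columns 3 and 4 each multiply to 1350, so every column has product 1350.
Column 1: 5×3×3×5 = 225, so the missing entry is 1350 ÷ 225 = 6.
Column 2: 6×5×5×3 = 450, so the missing entry is 1350 ÷ 450 = 3.

b = 6, p = 3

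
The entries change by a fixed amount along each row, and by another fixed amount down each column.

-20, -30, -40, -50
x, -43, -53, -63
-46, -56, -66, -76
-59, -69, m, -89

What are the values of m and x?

Along each row the entries change by -10 per step; down each column they change by -13.
Row 4: from -59 at column 1, stepping by -10 to column 3 gives -79.
Row 2: from -43 at column 2, stepping by -10 to column 1 gives -33.

m = -79, x = -33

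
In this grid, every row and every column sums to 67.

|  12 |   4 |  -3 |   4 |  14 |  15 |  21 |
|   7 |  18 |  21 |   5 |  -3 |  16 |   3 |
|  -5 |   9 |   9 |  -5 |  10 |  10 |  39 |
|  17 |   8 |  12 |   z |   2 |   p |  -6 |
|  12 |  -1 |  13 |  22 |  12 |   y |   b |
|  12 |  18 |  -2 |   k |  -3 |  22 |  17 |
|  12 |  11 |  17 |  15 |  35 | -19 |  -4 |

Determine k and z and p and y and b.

k = 3, z = 23, p = 11, y = 12, b = -3

Column 7 has 21 + 3 + 39 − 6 + 17 − 4 = 70; the blank must be 67 − 70 = -3.
Row 5 has 12 − 1 + 13 + 22 + 12 − 3 = 55; the blank must be 67 − 55 = 12.
Row 6 has 12 + 18 − 2 − 3 + 22 + 17 = 64; the blank must be 67 − 64 = 3.
Column 4 has 4 + 5 − 5 + 22 + 3 + 15 = 44; the blank must be 67 − 44 = 23.
Row 4 has 17 + 8 + 12 + 23 + 2 − 6 = 56; the blank must be 67 − 56 = 11.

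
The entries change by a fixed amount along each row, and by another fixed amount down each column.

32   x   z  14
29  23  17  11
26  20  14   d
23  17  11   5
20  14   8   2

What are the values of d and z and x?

d = 8, z = 20, x = 26

Along each row the entries change by -6 per step; down each column they change by -3.
Row 3: from 26 at column 1, stepping by -6 to column 4 gives 8.
Row 1: from 32 at column 1, stepping by -6 to column 3 gives 20.
Row 1: from 32 at column 1, stepping by -6 to column 2 gives 26.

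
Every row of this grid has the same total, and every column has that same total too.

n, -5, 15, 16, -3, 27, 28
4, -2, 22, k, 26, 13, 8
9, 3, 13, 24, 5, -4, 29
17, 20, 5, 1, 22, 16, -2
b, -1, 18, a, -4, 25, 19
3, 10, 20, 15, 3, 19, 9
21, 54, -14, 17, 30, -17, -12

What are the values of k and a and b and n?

Rows 3 and 4 both sum to 79, so that's the common total.
Row 1: -5 + 15 + 16 − 3 + 27 + 28 = 78, so its missing entry is 79 − 78 = 1.
Column 1: 1 + 4 + 9 + 17 + 3 + 21 = 55, so its missing entry is 79 − 55 = 24.
Row 2: 4 − 2 + 22 + 26 + 13 + 8 = 71, so its missing entry is 79 − 71 = 8.
Row 5: 24 − 1 + 18 − 4 + 25 + 19 = 81, so its missing entry is 79 − 81 = -2.

k = 8, a = -2, b = 24, n = 1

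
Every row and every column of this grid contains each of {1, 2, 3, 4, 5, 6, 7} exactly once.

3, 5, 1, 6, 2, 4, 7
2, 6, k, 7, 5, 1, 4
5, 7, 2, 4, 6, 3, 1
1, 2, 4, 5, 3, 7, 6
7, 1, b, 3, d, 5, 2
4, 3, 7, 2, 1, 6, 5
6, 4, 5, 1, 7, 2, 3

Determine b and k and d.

For row 5, column 5: column 5 already has {1, 2, 3, 5, 6, 7}; that leaves 4.
At (row 2, col 3): row 2 already has {1, 2, 4, 5, 6, 7}, so the value is 3.
At (row 5, col 3): row 5 already has {1, 2, 3, 4, 5, 7}, so the value is 6.

b = 6, k = 3, d = 4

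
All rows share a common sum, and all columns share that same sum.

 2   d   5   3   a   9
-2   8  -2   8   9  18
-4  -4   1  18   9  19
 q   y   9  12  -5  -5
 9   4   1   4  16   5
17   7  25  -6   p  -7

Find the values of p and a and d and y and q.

Rows 2 and 3 both sum to 39, so that's the common total.
The known cells in row 6 total 36, leaving 39 − 36 = 3 for the blank.
The known cells in column 5 total 32, leaving 39 − 32 = 7 for the blank.
The known cells in row 1 total 26, leaving 39 − 26 = 13 for the blank.
The known cells in column 2 total 28, leaving 39 − 28 = 11 for the blank.
The known cells in row 4 total 22, leaving 39 − 22 = 17 for the blank.

p = 3, a = 7, d = 13, y = 11, q = 17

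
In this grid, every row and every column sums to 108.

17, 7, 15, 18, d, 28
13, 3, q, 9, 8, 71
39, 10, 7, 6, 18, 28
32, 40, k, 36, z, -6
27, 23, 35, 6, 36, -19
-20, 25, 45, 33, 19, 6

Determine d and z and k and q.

d = 23, z = 4, k = 2, q = 4

The known cells in row 2 total 104, leaving 108 − 104 = 4 for the blank.
The known cells in column 3 total 106, leaving 108 − 106 = 2 for the blank.
The known cells in row 1 total 85, leaving 108 − 85 = 23 for the blank.
The known cells in row 4 total 104, leaving 108 − 104 = 4 for the blank.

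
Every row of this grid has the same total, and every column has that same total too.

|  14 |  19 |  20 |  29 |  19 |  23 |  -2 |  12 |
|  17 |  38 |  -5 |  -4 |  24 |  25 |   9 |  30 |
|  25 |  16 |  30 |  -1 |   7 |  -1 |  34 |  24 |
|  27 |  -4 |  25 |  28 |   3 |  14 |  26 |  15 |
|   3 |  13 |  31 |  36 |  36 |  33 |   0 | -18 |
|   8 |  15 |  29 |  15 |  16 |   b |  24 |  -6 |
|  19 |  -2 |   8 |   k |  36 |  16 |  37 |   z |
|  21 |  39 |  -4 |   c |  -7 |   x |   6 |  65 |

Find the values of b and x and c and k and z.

Rows 1 and 2 both sum to 134, so that's the common total.
Row 6 has 8 + 15 + 29 + 15 + 16 + 24 − 6 = 101; the blank must be 134 − 101 = 33.
Column 8 has 12 + 30 + 24 + 15 − 18 − 6 + 65 = 122; the blank must be 134 − 122 = 12.
Column 6 has 23 + 25 − 1 + 14 + 33 + 33 + 16 = 143; the blank must be 134 − 143 = -9.
Row 8 has 21 + 39 − 4 − 7 − 9 + 6 + 65 = 111; the blank must be 134 − 111 = 23.
Row 7 has 19 − 2 + 8 + 36 + 16 + 37 + 12 = 126; the blank must be 134 − 126 = 8.

b = 33, x = -9, c = 23, k = 8, z = 12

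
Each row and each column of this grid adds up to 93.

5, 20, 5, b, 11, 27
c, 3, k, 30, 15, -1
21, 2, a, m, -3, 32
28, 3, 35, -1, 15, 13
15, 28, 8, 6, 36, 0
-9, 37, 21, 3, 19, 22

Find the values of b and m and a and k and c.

b = 25, m = 30, a = 11, k = 13, c = 33

The known cells in row 1 total 68, leaving 93 − 68 = 25 for the blank.
The known cells in column 4 total 63, leaving 93 − 63 = 30 for the blank.
The known cells in row 3 total 82, leaving 93 − 82 = 11 for the blank.
The known cells in column 3 total 80, leaving 93 − 80 = 13 for the blank.
The known cells in row 2 total 60, leaving 93 − 60 = 33 for the blank.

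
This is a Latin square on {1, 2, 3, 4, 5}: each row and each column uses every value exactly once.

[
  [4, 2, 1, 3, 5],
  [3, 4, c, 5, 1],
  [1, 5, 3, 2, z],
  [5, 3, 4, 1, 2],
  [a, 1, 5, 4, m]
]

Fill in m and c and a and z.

m = 3, c = 2, a = 2, z = 4

For row 3, column 5: row 3 already has {1, 2, 3, 5}; that leaves 4.
At (row 5, col 5): column 5 already has {1, 2, 4, 5}, so the value is 3.
For row 2, column 3: row 2 already has {1, 3, 4, 5}; that leaves 2.
Cell (5,1): row 5 already has {1, 3, 4, 5} → 2.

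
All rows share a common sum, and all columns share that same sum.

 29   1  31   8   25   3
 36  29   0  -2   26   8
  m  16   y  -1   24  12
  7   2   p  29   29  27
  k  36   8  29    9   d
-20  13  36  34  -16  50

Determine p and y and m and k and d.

Rows 1 and 2 both sum to 97, so that's the common total.
Column 6 has 3 + 8 + 12 + 27 + 50 = 100; the blank must be 97 − 100 = -3.
Row 5 has 36 + 8 + 29 + 9 − 3 = 79; the blank must be 97 − 79 = 18.
Column 1 has 29 + 36 + 7 + 18 − 20 = 70; the blank must be 97 − 70 = 27.
Row 3 has 27 + 16 − 1 + 24 + 12 = 78; the blank must be 97 − 78 = 19.
Row 4 has 7 + 2 + 29 + 29 + 27 = 94; the blank must be 97 − 94 = 3.

p = 3, y = 19, m = 27, k = 18, d = -3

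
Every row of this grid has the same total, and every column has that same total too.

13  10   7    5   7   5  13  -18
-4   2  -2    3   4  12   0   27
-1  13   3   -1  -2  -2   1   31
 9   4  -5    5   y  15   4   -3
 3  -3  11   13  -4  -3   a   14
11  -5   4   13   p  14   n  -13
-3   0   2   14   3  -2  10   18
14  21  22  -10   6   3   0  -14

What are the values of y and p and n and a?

y = 13, p = 15, n = 3, a = 11

Rows 1 and 2 both sum to 42, so that's the common total.
Row 5: 3 − 3 + 11 + 13 − 4 − 3 + 14 = 31, so its missing entry is 42 − 31 = 11.
Column 7: 13 + 0 + 1 + 4 + 11 + 10 + 0 = 39, so its missing entry is 42 − 39 = 3.
Row 6: 11 − 5 + 4 + 13 + 14 + 3 − 13 = 27, so its missing entry is 42 − 27 = 15.
Row 4: 9 + 4 − 5 + 5 + 15 + 4 − 3 = 29, so its missing entry is 42 − 29 = 13.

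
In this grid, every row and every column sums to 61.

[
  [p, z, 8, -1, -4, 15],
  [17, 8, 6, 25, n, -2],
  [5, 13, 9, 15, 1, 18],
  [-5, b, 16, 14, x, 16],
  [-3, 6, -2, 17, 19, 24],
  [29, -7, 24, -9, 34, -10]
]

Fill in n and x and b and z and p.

Column 1 has 17 + 5 − 5 − 3 + 29 = 43; the blank must be 61 − 43 = 18.
Row 1 has 18 + 8 − 1 − 4 + 15 = 36; the blank must be 61 − 36 = 25.
Column 2 has 25 + 8 + 13 + 6 − 7 = 45; the blank must be 61 − 45 = 16.
Row 4 has -5 + 16 + 16 + 14 + 16 = 57; the blank must be 61 − 57 = 4.
Row 2 has 17 + 8 + 6 + 25 − 2 = 54; the blank must be 61 − 54 = 7.

n = 7, x = 4, b = 16, z = 25, p = 18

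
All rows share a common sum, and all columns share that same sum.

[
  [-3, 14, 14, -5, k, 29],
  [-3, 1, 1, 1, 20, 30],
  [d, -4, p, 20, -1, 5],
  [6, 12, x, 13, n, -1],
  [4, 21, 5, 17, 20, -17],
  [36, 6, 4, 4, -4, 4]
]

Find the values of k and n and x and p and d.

k = 1, n = 14, x = 6, p = 20, d = 10

Rows 2 and 5 both sum to 50, so that's the common total.
Row 1 has -3 + 14 + 14 − 5 + 29 = 49; the blank must be 50 − 49 = 1.
Column 5 has 1 + 20 − 1 + 20 − 4 = 36; the blank must be 50 − 36 = 14.
Column 1 has -3 − 3 + 6 + 4 + 36 = 40; the blank must be 50 − 40 = 10.
Row 3 has 10 − 4 + 20 − 1 + 5 = 30; the blank must be 50 − 30 = 20.
Row 4 has 6 + 12 + 13 + 14 − 1 = 44; the blank must be 50 − 44 = 6.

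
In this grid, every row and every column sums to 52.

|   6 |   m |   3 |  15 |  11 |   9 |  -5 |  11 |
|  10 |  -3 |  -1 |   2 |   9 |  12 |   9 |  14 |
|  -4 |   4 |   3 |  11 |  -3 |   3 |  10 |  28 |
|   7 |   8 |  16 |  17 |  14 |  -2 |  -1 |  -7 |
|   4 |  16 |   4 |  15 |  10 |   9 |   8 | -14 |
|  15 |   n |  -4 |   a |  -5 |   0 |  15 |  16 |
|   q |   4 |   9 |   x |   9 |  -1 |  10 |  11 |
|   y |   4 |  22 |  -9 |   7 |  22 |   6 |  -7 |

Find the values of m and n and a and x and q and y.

The known cells in row 1 total 50, leaving 52 − 50 = 2 for the blank.
The known cells in row 8 total 45, leaving 52 − 45 = 7 for the blank.
The known cells in column 2 total 35, leaving 52 − 35 = 17 for the blank.
The known cells in column 1 total 45, leaving 52 − 45 = 7 for the blank.
The known cells in row 6 total 54, leaving 52 − 54 = -2 for the blank.
The known cells in row 7 total 49, leaving 52 − 49 = 3 for the blank.

m = 2, n = 17, a = -2, x = 3, q = 7, y = 7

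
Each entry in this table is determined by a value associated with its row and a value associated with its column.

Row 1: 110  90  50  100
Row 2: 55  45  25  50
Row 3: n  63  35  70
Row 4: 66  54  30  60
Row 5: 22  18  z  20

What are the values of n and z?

n = 77, z = 10

Each row is a constant multiple of every other row — this is a multiplication table with the headers hidden.
Row 3 is 63/90 = 7/10 times row 1, so its entry in column 1 is 110 × 7/10 = 77.
Row 5 is 18/90 = 1/5 times row 1, so its entry in column 3 is 50 × 1/5 = 10.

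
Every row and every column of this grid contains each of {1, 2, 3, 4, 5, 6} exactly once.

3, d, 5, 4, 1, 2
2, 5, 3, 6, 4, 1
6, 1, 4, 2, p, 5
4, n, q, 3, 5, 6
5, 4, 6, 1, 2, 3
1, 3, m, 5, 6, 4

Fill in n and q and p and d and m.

For row 1, column 2: row 1 already has {1, 2, 3, 4, 5}; that leaves 6.
For row 3, column 5: row 3 already has {1, 2, 4, 5, 6}; that leaves 3.
Cell (4,2): column 2 already has {1, 3, 4, 5, 6} → 2.
Cell (4,3): row 4 already has {2, 3, 4, 5, 6} → 1.
For row 6, column 3: row 6 already has {1, 3, 4, 5, 6}; that leaves 2.

n = 2, q = 1, p = 3, d = 6, m = 2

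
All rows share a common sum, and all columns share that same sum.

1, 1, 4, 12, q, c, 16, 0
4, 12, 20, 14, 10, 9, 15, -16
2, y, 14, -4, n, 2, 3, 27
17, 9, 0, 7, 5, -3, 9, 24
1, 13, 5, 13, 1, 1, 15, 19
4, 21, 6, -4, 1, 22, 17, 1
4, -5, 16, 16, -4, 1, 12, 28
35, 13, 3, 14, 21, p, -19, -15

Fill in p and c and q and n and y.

Rows 2 and 4 both sum to 68, so that's the common total.
The known cells in column 2 total 64, leaving 68 − 64 = 4 for the blank.
The known cells in row 3 total 48, leaving 68 − 48 = 20 for the blank.
The known cells in column 5 total 54, leaving 68 − 54 = 14 for the blank.
The known cells in row 1 total 48, leaving 68 − 48 = 20 for the blank.
The known cells in row 8 total 52, leaving 68 − 52 = 16 for the blank.

p = 16, c = 20, q = 14, n = 20, y = 4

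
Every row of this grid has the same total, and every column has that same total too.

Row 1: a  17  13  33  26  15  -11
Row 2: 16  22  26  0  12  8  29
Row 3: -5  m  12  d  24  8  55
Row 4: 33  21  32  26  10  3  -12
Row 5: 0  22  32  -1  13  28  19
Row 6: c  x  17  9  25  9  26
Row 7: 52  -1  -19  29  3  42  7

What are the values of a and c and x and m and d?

a = 20, c = -3, x = 30, m = 2, d = 17

Rows 2 and 4 both sum to 113, so that's the common total.
Row 1: 17 + 13 + 33 + 26 + 15 − 11 = 93, so its missing entry is 113 − 93 = 20.
Column 4: 33 + 0 + 26 − 1 + 9 + 29 = 96, so its missing entry is 113 − 96 = 17.
Row 3: -5 + 12 + 17 + 24 + 8 + 55 = 111, so its missing entry is 113 − 111 = 2.
Column 2: 17 + 22 + 2 + 21 + 22 − 1 = 83, so its missing entry is 113 − 83 = 30.
Row 6: 30 + 17 + 9 + 25 + 9 + 26 = 116, so its missing entry is 113 − 116 = -3.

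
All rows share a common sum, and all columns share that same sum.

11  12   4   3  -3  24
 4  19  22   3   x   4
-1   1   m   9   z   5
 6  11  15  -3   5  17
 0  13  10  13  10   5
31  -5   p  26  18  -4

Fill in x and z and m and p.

Rows 1 and 4 both sum to 51, so that's the common total.
Row 6: 31 − 5 + 26 + 18 − 4 = 66, so its missing entry is 51 − 66 = -15.
Row 2: 4 + 19 + 22 + 3 + 4 = 52, so its missing entry is 51 − 52 = -1.
Column 5: -3 − 1 + 5 + 10 + 18 = 29, so its missing entry is 51 − 29 = 22.
Row 3: -1 + 1 + 9 + 22 + 5 = 36, so its missing entry is 51 − 36 = 15.

x = -1, z = 22, m = 15, p = -15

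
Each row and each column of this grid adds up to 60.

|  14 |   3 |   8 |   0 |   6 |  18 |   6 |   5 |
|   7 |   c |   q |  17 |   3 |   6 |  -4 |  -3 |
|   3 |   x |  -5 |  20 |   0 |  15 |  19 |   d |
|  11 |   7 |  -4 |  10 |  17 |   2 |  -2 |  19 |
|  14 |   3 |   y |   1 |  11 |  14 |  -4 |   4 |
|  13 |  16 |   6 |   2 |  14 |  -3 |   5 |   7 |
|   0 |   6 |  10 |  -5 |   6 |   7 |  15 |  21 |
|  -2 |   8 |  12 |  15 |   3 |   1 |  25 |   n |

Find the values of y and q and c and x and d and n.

Row 8: -2 + 8 + 12 + 15 + 3 + 1 + 25 = 62, so its missing entry is 60 − 62 = -2.
Column 8: 5 − 3 + 19 + 4 + 7 + 21 − 2 = 51, so its missing entry is 60 − 51 = 9.
Row 3: 3 − 5 + 20 + 0 + 15 + 19 + 9 = 61, so its missing entry is 60 − 61 = -1.
Column 2: 3 − 1 + 7 + 3 + 16 + 6 + 8 = 42, so its missing entry is 60 − 42 = 18.
Row 2: 7 + 18 + 17 + 3 + 6 − 4 − 3 = 44, so its missing entry is 60 − 44 = 16.
Row 5: 14 + 3 + 1 + 11 + 14 − 4 + 4 = 43, so its missing entry is 60 − 43 = 17.

y = 17, q = 16, c = 18, x = -1, d = 9, n = -2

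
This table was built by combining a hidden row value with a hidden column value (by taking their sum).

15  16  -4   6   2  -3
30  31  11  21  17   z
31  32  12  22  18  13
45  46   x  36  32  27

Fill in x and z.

x = 26, z = 12

The difference between any two rows is the same in every column — this is an addition table with the headers hidden.
Row 4 minus row 1 is 46 − 16 = 30, so its entry in column 3 is -4 + 30 = 26.
Row 2 minus row 1 is 31 − 16 = 15, so its entry in column 6 is -3 + 15 = 12.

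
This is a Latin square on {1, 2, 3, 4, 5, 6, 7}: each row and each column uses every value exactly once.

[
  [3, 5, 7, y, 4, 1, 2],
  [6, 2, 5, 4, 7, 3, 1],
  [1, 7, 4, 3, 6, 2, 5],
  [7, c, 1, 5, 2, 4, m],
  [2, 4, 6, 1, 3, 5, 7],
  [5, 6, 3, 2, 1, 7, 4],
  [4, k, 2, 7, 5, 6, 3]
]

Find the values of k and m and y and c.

k = 1, m = 6, y = 6, c = 3

For row 7, column 2: row 7 already has {2, 3, 4, 5, 6, 7}; that leaves 1.
At (row 4, col 2): column 2 already has {1, 2, 4, 5, 6, 7}, so the value is 3.
For row 1, column 4: row 1 already has {1, 2, 3, 4, 5, 7}; that leaves 6.
For row 4, column 7: row 4 already has {1, 2, 3, 4, 5, 7}; that leaves 6.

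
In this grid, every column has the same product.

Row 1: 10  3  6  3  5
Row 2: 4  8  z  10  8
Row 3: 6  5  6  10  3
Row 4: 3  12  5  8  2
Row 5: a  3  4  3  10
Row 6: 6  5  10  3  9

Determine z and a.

z = 3, a = 5

Columns 2 and 4 each multiply to 21600, so every column has product 21600.
Column 3: 6×6×5×4×10 = 7200, so the missing entry is 21600 ÷ 7200 = 3.
Column 1: 10×4×6×3×6 = 4320, so the missing entry is 21600 ÷ 4320 = 5.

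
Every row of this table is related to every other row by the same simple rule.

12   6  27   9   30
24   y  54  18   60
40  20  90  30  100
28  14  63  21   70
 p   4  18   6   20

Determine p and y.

p = 8, y = 12

Each row is a constant multiple of every other row — this is a multiplication table with the headers hidden.
Row 5 is 6/9 = 2/3 times row 1, so its entry in column 1 is 12 × 2/3 = 8.
Row 2 is 18/9 = 2/1 times row 1, so its entry in column 2 is 6 × 2/1 = 12.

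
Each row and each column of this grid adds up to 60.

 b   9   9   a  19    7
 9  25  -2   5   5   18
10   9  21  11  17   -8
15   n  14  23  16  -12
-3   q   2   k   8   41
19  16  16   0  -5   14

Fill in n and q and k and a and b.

Column 1: 9 + 10 + 15 − 3 + 19 = 50, so its missing entry is 60 − 50 = 10.
Row 4: 15 + 14 + 23 + 16 − 12 = 56, so its missing entry is 60 − 56 = 4.
Row 1: 10 + 9 + 9 + 19 + 7 = 54, so its missing entry is 60 − 54 = 6.
Column 4: 6 + 5 + 11 + 23 + 0 = 45, so its missing entry is 60 − 45 = 15.
Row 5: -3 + 2 + 15 + 8 + 41 = 63, so its missing entry is 60 − 63 = -3.

n = 4, q = -3, k = 15, a = 6, b = 10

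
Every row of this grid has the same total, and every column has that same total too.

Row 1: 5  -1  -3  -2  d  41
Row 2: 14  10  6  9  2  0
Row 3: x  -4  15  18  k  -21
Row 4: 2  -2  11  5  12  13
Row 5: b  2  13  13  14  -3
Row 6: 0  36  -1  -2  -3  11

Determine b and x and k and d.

b = 2, x = 18, k = 15, d = 1

Rows 2 and 4 both sum to 41, so that's the common total.
Row 5: 2 + 13 + 13 + 14 − 3 = 39, so its missing entry is 41 − 39 = 2.
Column 1: 5 + 14 + 2 + 2 + 0 = 23, so its missing entry is 41 − 23 = 18.
Row 3: 18 − 4 + 15 + 18 − 21 = 26, so its missing entry is 41 − 26 = 15.
Row 1: 5 − 1 − 3 − 2 + 41 = 40, so its missing entry is 41 − 40 = 1.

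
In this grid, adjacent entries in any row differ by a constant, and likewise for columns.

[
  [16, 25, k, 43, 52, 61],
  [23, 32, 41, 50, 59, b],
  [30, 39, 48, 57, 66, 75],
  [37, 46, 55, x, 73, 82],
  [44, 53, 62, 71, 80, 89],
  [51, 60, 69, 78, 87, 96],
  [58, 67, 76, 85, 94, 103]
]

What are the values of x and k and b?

x = 64, k = 34, b = 68

Along each row the entries change by 9 per step; down each column they change by 7.
Row 4: from 37 at column 1, stepping by 9 to column 4 gives 64.
Row 1: from 16 at column 1, stepping by 9 to column 3 gives 34.
Row 2: from 23 at column 1, stepping by 9 to column 6 gives 68.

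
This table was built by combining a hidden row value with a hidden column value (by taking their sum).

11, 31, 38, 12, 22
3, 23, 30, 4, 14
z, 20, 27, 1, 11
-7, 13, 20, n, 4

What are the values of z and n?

The difference between any two rows is the same in every column — this is an addition table with the headers hidden.
Row 3 minus row 1 is 20 − 31 = -11, so its entry in column 1 is 11 + (-11) = 0.
Row 4 minus row 1 is 13 − 31 = -18, so its entry in column 4 is 12 + (-18) = -6.

z = 0, n = -6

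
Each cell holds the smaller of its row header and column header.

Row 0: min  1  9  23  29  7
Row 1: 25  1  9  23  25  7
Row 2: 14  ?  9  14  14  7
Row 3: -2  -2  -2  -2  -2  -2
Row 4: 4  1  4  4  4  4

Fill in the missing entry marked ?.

1

min(14, 1) = 1.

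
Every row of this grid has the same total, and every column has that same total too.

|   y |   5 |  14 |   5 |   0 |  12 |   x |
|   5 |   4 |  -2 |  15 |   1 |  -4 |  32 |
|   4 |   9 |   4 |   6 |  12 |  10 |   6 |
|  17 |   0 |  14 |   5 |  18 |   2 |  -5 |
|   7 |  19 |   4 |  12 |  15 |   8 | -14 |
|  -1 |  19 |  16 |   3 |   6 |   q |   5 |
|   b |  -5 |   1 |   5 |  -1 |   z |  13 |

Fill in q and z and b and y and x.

Rows 2 and 3 both sum to 51, so that's the common total.
Row 6: -1 + 19 + 16 + 3 + 6 + 5 = 48, so its missing entry is 51 − 48 = 3.
Column 6: 12 − 4 + 10 + 2 + 8 + 3 = 31, so its missing entry is 51 − 31 = 20.
Column 7: 32 + 6 − 5 − 14 + 5 + 13 = 37, so its missing entry is 51 − 37 = 14.
Row 1: 5 + 14 + 5 + 0 + 12 + 14 = 50, so its missing entry is 51 − 50 = 1.
Row 7: -5 + 1 + 5 − 1 + 20 + 13 = 33, so its missing entry is 51 − 33 = 18.

q = 3, z = 20, b = 18, y = 1, x = 14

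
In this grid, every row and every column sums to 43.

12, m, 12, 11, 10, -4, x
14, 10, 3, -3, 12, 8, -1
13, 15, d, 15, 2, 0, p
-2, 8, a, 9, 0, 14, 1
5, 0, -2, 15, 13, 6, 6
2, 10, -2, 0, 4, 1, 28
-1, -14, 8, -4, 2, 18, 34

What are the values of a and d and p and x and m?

The known cells in column 2 total 29, leaving 43 − 29 = 14 for the blank.
The known cells in row 1 total 55, leaving 43 − 55 = -12 for the blank.
The known cells in column 7 total 56, leaving 43 − 56 = -13 for the blank.
The known cells in row 3 total 32, leaving 43 − 32 = 11 for the blank.
The known cells in row 4 total 30, leaving 43 − 30 = 13 for the blank.

a = 13, d = 11, p = -13, x = -12, m = 14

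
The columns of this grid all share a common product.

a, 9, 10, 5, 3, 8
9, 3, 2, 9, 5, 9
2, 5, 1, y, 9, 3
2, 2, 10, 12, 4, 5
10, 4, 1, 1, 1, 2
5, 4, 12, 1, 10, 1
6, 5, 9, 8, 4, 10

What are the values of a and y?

a = 2, y = 5

Columns 5 and 6 each multiply to 21600, so every column has product 21600.
Column 1: 9×2×2×10×5×6 = 10800, so the missing entry is 21600 ÷ 10800 = 2.
Column 4: 5×9×12×1×1×8 = 4320, so the missing entry is 21600 ÷ 4320 = 5.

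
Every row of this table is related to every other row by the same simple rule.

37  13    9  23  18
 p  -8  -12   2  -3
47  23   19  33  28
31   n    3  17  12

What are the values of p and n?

The difference between any two rows is the same in every column — this is an addition table with the headers hidden.
Row 2 minus row 1 is 2 − 23 = -21, so its entry in column 1 is 37 + (-21) = 16.
Row 4 minus row 1 is 17 − 23 = -6, so its entry in column 2 is 13 + (-6) = 7.

p = 16, n = 7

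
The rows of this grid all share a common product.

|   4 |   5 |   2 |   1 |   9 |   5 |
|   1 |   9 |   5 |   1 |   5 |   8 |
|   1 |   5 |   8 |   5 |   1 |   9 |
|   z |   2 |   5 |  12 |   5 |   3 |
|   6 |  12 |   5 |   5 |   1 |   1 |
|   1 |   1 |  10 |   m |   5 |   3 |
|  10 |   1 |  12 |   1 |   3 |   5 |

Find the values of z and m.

z = 1, m = 12

Rows 3 and 5 each multiply to 1800, so every row has product 1800.
Row 4: 2×5×12×5×3 = 1800, so the missing entry is 1800 ÷ 1800 = 1.
Row 6: 1×1×10×5×3 = 150, so the missing entry is 1800 ÷ 150 = 12.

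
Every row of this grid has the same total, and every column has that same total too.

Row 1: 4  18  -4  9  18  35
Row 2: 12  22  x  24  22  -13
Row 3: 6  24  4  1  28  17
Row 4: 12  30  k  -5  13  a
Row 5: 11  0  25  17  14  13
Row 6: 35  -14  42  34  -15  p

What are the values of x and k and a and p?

x = 13, k = 0, a = 30, p = -2

Rows 1 and 3 both sum to 80, so that's the common total.
Row 2 has 12 + 22 + 24 + 22 − 13 = 67; the blank must be 80 − 67 = 13.
Column 3 has -4 + 13 + 4 + 25 + 42 = 80; the blank must be 80 − 80 = 0.
Row 4 has 12 + 30 + 0 − 5 + 13 = 50; the blank must be 80 − 50 = 30.
Row 6 has 35 − 14 + 42 + 34 − 15 = 82; the blank must be 80 − 82 = -2.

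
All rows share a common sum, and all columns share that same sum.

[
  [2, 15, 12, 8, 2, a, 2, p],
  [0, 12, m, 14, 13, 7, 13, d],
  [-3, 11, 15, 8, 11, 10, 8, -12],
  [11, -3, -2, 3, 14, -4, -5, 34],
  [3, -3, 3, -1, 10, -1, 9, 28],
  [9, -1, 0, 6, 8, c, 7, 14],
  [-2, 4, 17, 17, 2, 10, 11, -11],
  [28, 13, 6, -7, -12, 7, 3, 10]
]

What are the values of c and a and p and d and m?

c = 5, a = 14, p = -7, d = -8, m = -3

Rows 3 and 4 both sum to 48, so that's the common total.
Column 3: 12 + 15 − 2 + 3 + 0 + 17 + 6 = 51, so its missing entry is 48 − 51 = -3.
Row 6: 9 − 1 + 0 + 6 + 8 + 7 + 14 = 43, so its missing entry is 48 − 43 = 5.
Row 2: 0 + 12 − 3 + 14 + 13 + 7 + 13 = 56, so its missing entry is 48 − 56 = -8.
Column 8: -8 − 12 + 34 + 28 + 14 − 11 + 10 = 55, so its missing entry is 48 − 55 = -7.
Row 1: 2 + 15 + 12 + 8 + 2 + 2 − 7 = 34, so its missing entry is 48 − 34 = 14.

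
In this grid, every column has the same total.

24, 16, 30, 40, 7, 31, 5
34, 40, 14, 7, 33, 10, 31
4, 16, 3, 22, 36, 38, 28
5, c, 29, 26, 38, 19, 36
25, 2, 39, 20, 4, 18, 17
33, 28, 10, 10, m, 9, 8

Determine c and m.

c = 23, m = 7

Columns 1 and 7 both add up to 125, so every column sums to 125.
Column 2: 16 + 40 + 16 + 2 + 28 = 102, so the missing entry is 125 − 102 = 23.
Column 5: 7 + 33 + 36 + 38 + 4 = 118, so the missing entry is 125 − 118 = 7.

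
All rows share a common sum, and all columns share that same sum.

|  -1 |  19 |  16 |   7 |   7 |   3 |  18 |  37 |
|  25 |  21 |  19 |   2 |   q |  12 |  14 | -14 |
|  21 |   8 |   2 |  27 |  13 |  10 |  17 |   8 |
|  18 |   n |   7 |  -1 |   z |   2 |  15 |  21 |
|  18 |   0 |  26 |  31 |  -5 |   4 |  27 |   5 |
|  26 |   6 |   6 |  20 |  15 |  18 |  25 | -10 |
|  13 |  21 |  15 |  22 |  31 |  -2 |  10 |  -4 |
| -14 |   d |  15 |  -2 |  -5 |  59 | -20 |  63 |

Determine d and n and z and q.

Rows 1 and 3 both sum to 106, so that's the common total.
The known cells in row 8 total 96, leaving 106 − 96 = 10 for the blank.
The known cells in column 2 total 85, leaving 106 − 85 = 21 for the blank.
The known cells in row 4 total 83, leaving 106 − 83 = 23 for the blank.
The known cells in row 2 total 79, leaving 106 − 79 = 27 for the blank.

d = 10, n = 21, z = 23, q = 27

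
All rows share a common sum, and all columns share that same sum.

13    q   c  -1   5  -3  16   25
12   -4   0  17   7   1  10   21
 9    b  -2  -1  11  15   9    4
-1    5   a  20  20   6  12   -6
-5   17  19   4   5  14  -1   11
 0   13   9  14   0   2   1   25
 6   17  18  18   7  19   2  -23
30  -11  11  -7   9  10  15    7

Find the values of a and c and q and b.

a = 8, c = 1, q = 8, b = 19

Rows 2 and 5 both sum to 64, so that's the common total.
Row 4: -1 + 5 + 20 + 20 + 6 + 12 − 6 = 56, so its missing entry is 64 − 56 = 8.
Row 3: 9 − 2 − 1 + 11 + 15 + 9 + 4 = 45, so its missing entry is 64 − 45 = 19.
Column 2: -4 + 19 + 5 + 17 + 13 + 17 − 11 = 56, so its missing entry is 64 − 56 = 8.
Row 1: 13 + 8 − 1 + 5 − 3 + 16 + 25 = 63, so its missing entry is 64 − 63 = 1.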